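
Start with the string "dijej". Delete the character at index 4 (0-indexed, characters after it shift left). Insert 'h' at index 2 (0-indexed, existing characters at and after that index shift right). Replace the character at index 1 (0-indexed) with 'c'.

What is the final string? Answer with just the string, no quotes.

Answer: dchje

Derivation:
Applying each edit step by step:
Start: "dijej"
Op 1 (delete idx 4 = 'j'): "dijej" -> "dije"
Op 2 (insert 'h' at idx 2): "dije" -> "dihje"
Op 3 (replace idx 1: 'i' -> 'c'): "dihje" -> "dchje"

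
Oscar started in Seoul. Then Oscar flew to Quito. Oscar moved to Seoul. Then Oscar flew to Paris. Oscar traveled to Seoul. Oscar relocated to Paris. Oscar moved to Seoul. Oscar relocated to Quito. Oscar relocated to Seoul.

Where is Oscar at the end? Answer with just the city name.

Tracking Oscar's location:
Start: Oscar is in Seoul.
After move 1: Seoul -> Quito. Oscar is in Quito.
After move 2: Quito -> Seoul. Oscar is in Seoul.
After move 3: Seoul -> Paris. Oscar is in Paris.
After move 4: Paris -> Seoul. Oscar is in Seoul.
After move 5: Seoul -> Paris. Oscar is in Paris.
After move 6: Paris -> Seoul. Oscar is in Seoul.
After move 7: Seoul -> Quito. Oscar is in Quito.
After move 8: Quito -> Seoul. Oscar is in Seoul.

Answer: Seoul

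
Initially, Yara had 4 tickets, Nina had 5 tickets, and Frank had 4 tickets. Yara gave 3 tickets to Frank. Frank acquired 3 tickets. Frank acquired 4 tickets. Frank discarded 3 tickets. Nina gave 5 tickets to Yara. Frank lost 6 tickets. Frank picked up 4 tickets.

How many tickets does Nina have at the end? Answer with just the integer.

Tracking counts step by step:
Start: Yara=4, Nina=5, Frank=4
Event 1 (Yara -> Frank, 3): Yara: 4 -> 1, Frank: 4 -> 7. State: Yara=1, Nina=5, Frank=7
Event 2 (Frank +3): Frank: 7 -> 10. State: Yara=1, Nina=5, Frank=10
Event 3 (Frank +4): Frank: 10 -> 14. State: Yara=1, Nina=5, Frank=14
Event 4 (Frank -3): Frank: 14 -> 11. State: Yara=1, Nina=5, Frank=11
Event 5 (Nina -> Yara, 5): Nina: 5 -> 0, Yara: 1 -> 6. State: Yara=6, Nina=0, Frank=11
Event 6 (Frank -6): Frank: 11 -> 5. State: Yara=6, Nina=0, Frank=5
Event 7 (Frank +4): Frank: 5 -> 9. State: Yara=6, Nina=0, Frank=9

Nina's final count: 0

Answer: 0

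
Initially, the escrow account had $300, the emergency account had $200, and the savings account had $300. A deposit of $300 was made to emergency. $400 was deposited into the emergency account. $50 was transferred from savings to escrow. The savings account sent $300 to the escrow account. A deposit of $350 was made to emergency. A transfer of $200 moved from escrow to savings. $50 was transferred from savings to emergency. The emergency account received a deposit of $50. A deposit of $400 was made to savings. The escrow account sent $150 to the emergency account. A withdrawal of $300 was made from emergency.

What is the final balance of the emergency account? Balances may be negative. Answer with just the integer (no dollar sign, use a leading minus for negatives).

Answer: 1200

Derivation:
Tracking account balances step by step:
Start: escrow=300, emergency=200, savings=300
Event 1 (deposit 300 to emergency): emergency: 200 + 300 = 500. Balances: escrow=300, emergency=500, savings=300
Event 2 (deposit 400 to emergency): emergency: 500 + 400 = 900. Balances: escrow=300, emergency=900, savings=300
Event 3 (transfer 50 savings -> escrow): savings: 300 - 50 = 250, escrow: 300 + 50 = 350. Balances: escrow=350, emergency=900, savings=250
Event 4 (transfer 300 savings -> escrow): savings: 250 - 300 = -50, escrow: 350 + 300 = 650. Balances: escrow=650, emergency=900, savings=-50
Event 5 (deposit 350 to emergency): emergency: 900 + 350 = 1250. Balances: escrow=650, emergency=1250, savings=-50
Event 6 (transfer 200 escrow -> savings): escrow: 650 - 200 = 450, savings: -50 + 200 = 150. Balances: escrow=450, emergency=1250, savings=150
Event 7 (transfer 50 savings -> emergency): savings: 150 - 50 = 100, emergency: 1250 + 50 = 1300. Balances: escrow=450, emergency=1300, savings=100
Event 8 (deposit 50 to emergency): emergency: 1300 + 50 = 1350. Balances: escrow=450, emergency=1350, savings=100
Event 9 (deposit 400 to savings): savings: 100 + 400 = 500. Balances: escrow=450, emergency=1350, savings=500
Event 10 (transfer 150 escrow -> emergency): escrow: 450 - 150 = 300, emergency: 1350 + 150 = 1500. Balances: escrow=300, emergency=1500, savings=500
Event 11 (withdraw 300 from emergency): emergency: 1500 - 300 = 1200. Balances: escrow=300, emergency=1200, savings=500

Final balance of emergency: 1200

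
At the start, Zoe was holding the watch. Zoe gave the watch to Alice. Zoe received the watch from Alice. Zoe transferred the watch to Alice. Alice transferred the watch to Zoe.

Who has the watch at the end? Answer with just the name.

Answer: Zoe

Derivation:
Tracking the watch through each event:
Start: Zoe has the watch.
After event 1: Alice has the watch.
After event 2: Zoe has the watch.
After event 3: Alice has the watch.
After event 4: Zoe has the watch.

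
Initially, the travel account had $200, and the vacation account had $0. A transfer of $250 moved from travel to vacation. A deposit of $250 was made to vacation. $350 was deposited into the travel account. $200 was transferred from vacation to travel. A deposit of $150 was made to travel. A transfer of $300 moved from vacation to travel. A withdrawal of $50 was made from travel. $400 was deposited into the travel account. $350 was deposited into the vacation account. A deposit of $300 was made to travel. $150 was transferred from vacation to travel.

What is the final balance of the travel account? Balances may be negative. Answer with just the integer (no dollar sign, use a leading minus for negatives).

Tracking account balances step by step:
Start: travel=200, vacation=0
Event 1 (transfer 250 travel -> vacation): travel: 200 - 250 = -50, vacation: 0 + 250 = 250. Balances: travel=-50, vacation=250
Event 2 (deposit 250 to vacation): vacation: 250 + 250 = 500. Balances: travel=-50, vacation=500
Event 3 (deposit 350 to travel): travel: -50 + 350 = 300. Balances: travel=300, vacation=500
Event 4 (transfer 200 vacation -> travel): vacation: 500 - 200 = 300, travel: 300 + 200 = 500. Balances: travel=500, vacation=300
Event 5 (deposit 150 to travel): travel: 500 + 150 = 650. Balances: travel=650, vacation=300
Event 6 (transfer 300 vacation -> travel): vacation: 300 - 300 = 0, travel: 650 + 300 = 950. Balances: travel=950, vacation=0
Event 7 (withdraw 50 from travel): travel: 950 - 50 = 900. Balances: travel=900, vacation=0
Event 8 (deposit 400 to travel): travel: 900 + 400 = 1300. Balances: travel=1300, vacation=0
Event 9 (deposit 350 to vacation): vacation: 0 + 350 = 350. Balances: travel=1300, vacation=350
Event 10 (deposit 300 to travel): travel: 1300 + 300 = 1600. Balances: travel=1600, vacation=350
Event 11 (transfer 150 vacation -> travel): vacation: 350 - 150 = 200, travel: 1600 + 150 = 1750. Balances: travel=1750, vacation=200

Final balance of travel: 1750

Answer: 1750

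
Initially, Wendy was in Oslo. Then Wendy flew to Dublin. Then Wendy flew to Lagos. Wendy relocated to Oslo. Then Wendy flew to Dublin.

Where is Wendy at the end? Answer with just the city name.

Tracking Wendy's location:
Start: Wendy is in Oslo.
After move 1: Oslo -> Dublin. Wendy is in Dublin.
After move 2: Dublin -> Lagos. Wendy is in Lagos.
After move 3: Lagos -> Oslo. Wendy is in Oslo.
After move 4: Oslo -> Dublin. Wendy is in Dublin.

Answer: Dublin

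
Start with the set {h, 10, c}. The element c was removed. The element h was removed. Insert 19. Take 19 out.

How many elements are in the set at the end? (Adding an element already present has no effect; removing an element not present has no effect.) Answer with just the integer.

Answer: 1

Derivation:
Tracking the set through each operation:
Start: {10, c, h}
Event 1 (remove c): removed. Set: {10, h}
Event 2 (remove h): removed. Set: {10}
Event 3 (add 19): added. Set: {10, 19}
Event 4 (remove 19): removed. Set: {10}

Final set: {10} (size 1)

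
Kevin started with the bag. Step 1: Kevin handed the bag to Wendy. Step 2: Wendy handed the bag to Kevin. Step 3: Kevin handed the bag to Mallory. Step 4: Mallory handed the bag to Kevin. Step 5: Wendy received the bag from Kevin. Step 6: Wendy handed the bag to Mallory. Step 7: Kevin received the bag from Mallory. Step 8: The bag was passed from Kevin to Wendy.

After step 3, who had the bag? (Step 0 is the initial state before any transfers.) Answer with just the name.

Answer: Mallory

Derivation:
Tracking the bag holder through step 3:
After step 0 (start): Kevin
After step 1: Wendy
After step 2: Kevin
After step 3: Mallory

At step 3, the holder is Mallory.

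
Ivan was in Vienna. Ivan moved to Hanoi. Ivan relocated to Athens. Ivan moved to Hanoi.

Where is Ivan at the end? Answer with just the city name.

Answer: Hanoi

Derivation:
Tracking Ivan's location:
Start: Ivan is in Vienna.
After move 1: Vienna -> Hanoi. Ivan is in Hanoi.
After move 2: Hanoi -> Athens. Ivan is in Athens.
After move 3: Athens -> Hanoi. Ivan is in Hanoi.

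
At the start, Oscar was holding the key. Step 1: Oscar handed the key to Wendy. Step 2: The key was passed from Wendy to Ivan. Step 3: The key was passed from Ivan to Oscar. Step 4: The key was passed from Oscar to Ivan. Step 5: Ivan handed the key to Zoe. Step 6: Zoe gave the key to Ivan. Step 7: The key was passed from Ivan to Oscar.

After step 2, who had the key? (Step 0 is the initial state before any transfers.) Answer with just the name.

Answer: Ivan

Derivation:
Tracking the key holder through step 2:
After step 0 (start): Oscar
After step 1: Wendy
After step 2: Ivan

At step 2, the holder is Ivan.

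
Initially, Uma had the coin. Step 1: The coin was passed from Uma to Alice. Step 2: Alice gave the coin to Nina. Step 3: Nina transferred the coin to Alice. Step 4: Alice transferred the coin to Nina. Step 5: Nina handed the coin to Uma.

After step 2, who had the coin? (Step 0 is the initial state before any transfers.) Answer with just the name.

Tracking the coin holder through step 2:
After step 0 (start): Uma
After step 1: Alice
After step 2: Nina

At step 2, the holder is Nina.

Answer: Nina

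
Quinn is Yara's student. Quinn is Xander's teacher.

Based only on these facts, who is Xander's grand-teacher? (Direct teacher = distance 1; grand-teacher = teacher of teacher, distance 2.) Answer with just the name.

Reconstructing the teacher chain from the given facts:
  Yara -> Quinn -> Xander
(each arrow means 'teacher of the next')
Positions in the chain (0 = top):
  position of Yara: 0
  position of Quinn: 1
  position of Xander: 2

Xander is at position 2; the grand-teacher is 2 steps up the chain, i.e. position 0: Yara.

Answer: Yara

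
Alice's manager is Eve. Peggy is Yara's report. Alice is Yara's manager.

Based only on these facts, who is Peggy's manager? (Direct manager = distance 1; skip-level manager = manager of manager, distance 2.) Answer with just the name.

Answer: Yara

Derivation:
Reconstructing the manager chain from the given facts:
  Eve -> Alice -> Yara -> Peggy
(each arrow means 'manager of the next')
Positions in the chain (0 = top):
  position of Eve: 0
  position of Alice: 1
  position of Yara: 2
  position of Peggy: 3

Peggy is at position 3; the manager is 1 step up the chain, i.e. position 2: Yara.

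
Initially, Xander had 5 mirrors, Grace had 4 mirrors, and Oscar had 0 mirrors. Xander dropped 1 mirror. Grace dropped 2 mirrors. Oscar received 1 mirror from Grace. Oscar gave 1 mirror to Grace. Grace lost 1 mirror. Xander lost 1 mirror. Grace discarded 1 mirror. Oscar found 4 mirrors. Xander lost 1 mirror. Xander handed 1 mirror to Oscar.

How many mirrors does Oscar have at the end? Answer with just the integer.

Tracking counts step by step:
Start: Xander=5, Grace=4, Oscar=0
Event 1 (Xander -1): Xander: 5 -> 4. State: Xander=4, Grace=4, Oscar=0
Event 2 (Grace -2): Grace: 4 -> 2. State: Xander=4, Grace=2, Oscar=0
Event 3 (Grace -> Oscar, 1): Grace: 2 -> 1, Oscar: 0 -> 1. State: Xander=4, Grace=1, Oscar=1
Event 4 (Oscar -> Grace, 1): Oscar: 1 -> 0, Grace: 1 -> 2. State: Xander=4, Grace=2, Oscar=0
Event 5 (Grace -1): Grace: 2 -> 1. State: Xander=4, Grace=1, Oscar=0
Event 6 (Xander -1): Xander: 4 -> 3. State: Xander=3, Grace=1, Oscar=0
Event 7 (Grace -1): Grace: 1 -> 0. State: Xander=3, Grace=0, Oscar=0
Event 8 (Oscar +4): Oscar: 0 -> 4. State: Xander=3, Grace=0, Oscar=4
Event 9 (Xander -1): Xander: 3 -> 2. State: Xander=2, Grace=0, Oscar=4
Event 10 (Xander -> Oscar, 1): Xander: 2 -> 1, Oscar: 4 -> 5. State: Xander=1, Grace=0, Oscar=5

Oscar's final count: 5

Answer: 5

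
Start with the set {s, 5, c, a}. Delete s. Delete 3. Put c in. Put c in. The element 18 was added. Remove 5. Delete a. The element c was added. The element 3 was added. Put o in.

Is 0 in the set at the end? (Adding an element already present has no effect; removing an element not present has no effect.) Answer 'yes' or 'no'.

Tracking the set through each operation:
Start: {5, a, c, s}
Event 1 (remove s): removed. Set: {5, a, c}
Event 2 (remove 3): not present, no change. Set: {5, a, c}
Event 3 (add c): already present, no change. Set: {5, a, c}
Event 4 (add c): already present, no change. Set: {5, a, c}
Event 5 (add 18): added. Set: {18, 5, a, c}
Event 6 (remove 5): removed. Set: {18, a, c}
Event 7 (remove a): removed. Set: {18, c}
Event 8 (add c): already present, no change. Set: {18, c}
Event 9 (add 3): added. Set: {18, 3, c}
Event 10 (add o): added. Set: {18, 3, c, o}

Final set: {18, 3, c, o} (size 4)
0 is NOT in the final set.

Answer: no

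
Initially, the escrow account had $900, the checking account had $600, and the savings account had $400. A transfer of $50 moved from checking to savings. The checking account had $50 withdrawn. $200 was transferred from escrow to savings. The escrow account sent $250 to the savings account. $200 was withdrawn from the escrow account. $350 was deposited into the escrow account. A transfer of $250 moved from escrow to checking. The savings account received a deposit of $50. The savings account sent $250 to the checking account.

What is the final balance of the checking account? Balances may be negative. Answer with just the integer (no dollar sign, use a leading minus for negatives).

Tracking account balances step by step:
Start: escrow=900, checking=600, savings=400
Event 1 (transfer 50 checking -> savings): checking: 600 - 50 = 550, savings: 400 + 50 = 450. Balances: escrow=900, checking=550, savings=450
Event 2 (withdraw 50 from checking): checking: 550 - 50 = 500. Balances: escrow=900, checking=500, savings=450
Event 3 (transfer 200 escrow -> savings): escrow: 900 - 200 = 700, savings: 450 + 200 = 650. Balances: escrow=700, checking=500, savings=650
Event 4 (transfer 250 escrow -> savings): escrow: 700 - 250 = 450, savings: 650 + 250 = 900. Balances: escrow=450, checking=500, savings=900
Event 5 (withdraw 200 from escrow): escrow: 450 - 200 = 250. Balances: escrow=250, checking=500, savings=900
Event 6 (deposit 350 to escrow): escrow: 250 + 350 = 600. Balances: escrow=600, checking=500, savings=900
Event 7 (transfer 250 escrow -> checking): escrow: 600 - 250 = 350, checking: 500 + 250 = 750. Balances: escrow=350, checking=750, savings=900
Event 8 (deposit 50 to savings): savings: 900 + 50 = 950. Balances: escrow=350, checking=750, savings=950
Event 9 (transfer 250 savings -> checking): savings: 950 - 250 = 700, checking: 750 + 250 = 1000. Balances: escrow=350, checking=1000, savings=700

Final balance of checking: 1000

Answer: 1000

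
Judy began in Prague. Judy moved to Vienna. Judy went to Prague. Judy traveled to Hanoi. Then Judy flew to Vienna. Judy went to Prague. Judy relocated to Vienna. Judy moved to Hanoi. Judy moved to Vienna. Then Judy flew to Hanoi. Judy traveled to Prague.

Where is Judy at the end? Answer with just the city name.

Answer: Prague

Derivation:
Tracking Judy's location:
Start: Judy is in Prague.
After move 1: Prague -> Vienna. Judy is in Vienna.
After move 2: Vienna -> Prague. Judy is in Prague.
After move 3: Prague -> Hanoi. Judy is in Hanoi.
After move 4: Hanoi -> Vienna. Judy is in Vienna.
After move 5: Vienna -> Prague. Judy is in Prague.
After move 6: Prague -> Vienna. Judy is in Vienna.
After move 7: Vienna -> Hanoi. Judy is in Hanoi.
After move 8: Hanoi -> Vienna. Judy is in Vienna.
After move 9: Vienna -> Hanoi. Judy is in Hanoi.
After move 10: Hanoi -> Prague. Judy is in Prague.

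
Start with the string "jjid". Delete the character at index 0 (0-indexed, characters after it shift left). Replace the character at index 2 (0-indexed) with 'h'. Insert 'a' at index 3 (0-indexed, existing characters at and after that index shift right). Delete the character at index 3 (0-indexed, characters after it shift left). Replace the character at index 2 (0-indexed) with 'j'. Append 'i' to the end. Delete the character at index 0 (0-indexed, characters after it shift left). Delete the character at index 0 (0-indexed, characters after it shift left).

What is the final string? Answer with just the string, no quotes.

Answer: ji

Derivation:
Applying each edit step by step:
Start: "jjid"
Op 1 (delete idx 0 = 'j'): "jjid" -> "jid"
Op 2 (replace idx 2: 'd' -> 'h'): "jid" -> "jih"
Op 3 (insert 'a' at idx 3): "jih" -> "jiha"
Op 4 (delete idx 3 = 'a'): "jiha" -> "jih"
Op 5 (replace idx 2: 'h' -> 'j'): "jih" -> "jij"
Op 6 (append 'i'): "jij" -> "jiji"
Op 7 (delete idx 0 = 'j'): "jiji" -> "iji"
Op 8 (delete idx 0 = 'i'): "iji" -> "ji"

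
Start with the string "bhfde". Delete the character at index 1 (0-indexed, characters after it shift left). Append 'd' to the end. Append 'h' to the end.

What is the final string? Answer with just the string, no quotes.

Applying each edit step by step:
Start: "bhfde"
Op 1 (delete idx 1 = 'h'): "bhfde" -> "bfde"
Op 2 (append 'd'): "bfde" -> "bfded"
Op 3 (append 'h'): "bfded" -> "bfdedh"

Answer: bfdedh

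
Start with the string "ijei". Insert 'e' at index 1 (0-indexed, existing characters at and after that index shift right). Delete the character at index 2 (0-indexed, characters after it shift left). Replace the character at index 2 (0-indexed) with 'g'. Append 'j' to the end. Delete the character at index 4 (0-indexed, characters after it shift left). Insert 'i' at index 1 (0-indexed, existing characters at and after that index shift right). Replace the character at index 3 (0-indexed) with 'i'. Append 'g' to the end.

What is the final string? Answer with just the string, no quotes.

Applying each edit step by step:
Start: "ijei"
Op 1 (insert 'e' at idx 1): "ijei" -> "iejei"
Op 2 (delete idx 2 = 'j'): "iejei" -> "ieei"
Op 3 (replace idx 2: 'e' -> 'g'): "ieei" -> "iegi"
Op 4 (append 'j'): "iegi" -> "iegij"
Op 5 (delete idx 4 = 'j'): "iegij" -> "iegi"
Op 6 (insert 'i' at idx 1): "iegi" -> "iiegi"
Op 7 (replace idx 3: 'g' -> 'i'): "iiegi" -> "iieii"
Op 8 (append 'g'): "iieii" -> "iieiig"

Answer: iieiig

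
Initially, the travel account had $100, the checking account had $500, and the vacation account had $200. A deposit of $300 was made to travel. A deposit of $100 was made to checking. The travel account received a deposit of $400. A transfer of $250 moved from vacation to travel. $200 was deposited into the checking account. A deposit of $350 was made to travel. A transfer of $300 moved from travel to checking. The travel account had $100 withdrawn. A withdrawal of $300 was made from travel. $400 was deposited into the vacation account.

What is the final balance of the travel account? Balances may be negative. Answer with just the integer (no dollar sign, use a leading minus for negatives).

Tracking account balances step by step:
Start: travel=100, checking=500, vacation=200
Event 1 (deposit 300 to travel): travel: 100 + 300 = 400. Balances: travel=400, checking=500, vacation=200
Event 2 (deposit 100 to checking): checking: 500 + 100 = 600. Balances: travel=400, checking=600, vacation=200
Event 3 (deposit 400 to travel): travel: 400 + 400 = 800. Balances: travel=800, checking=600, vacation=200
Event 4 (transfer 250 vacation -> travel): vacation: 200 - 250 = -50, travel: 800 + 250 = 1050. Balances: travel=1050, checking=600, vacation=-50
Event 5 (deposit 200 to checking): checking: 600 + 200 = 800. Balances: travel=1050, checking=800, vacation=-50
Event 6 (deposit 350 to travel): travel: 1050 + 350 = 1400. Balances: travel=1400, checking=800, vacation=-50
Event 7 (transfer 300 travel -> checking): travel: 1400 - 300 = 1100, checking: 800 + 300 = 1100. Balances: travel=1100, checking=1100, vacation=-50
Event 8 (withdraw 100 from travel): travel: 1100 - 100 = 1000. Balances: travel=1000, checking=1100, vacation=-50
Event 9 (withdraw 300 from travel): travel: 1000 - 300 = 700. Balances: travel=700, checking=1100, vacation=-50
Event 10 (deposit 400 to vacation): vacation: -50 + 400 = 350. Balances: travel=700, checking=1100, vacation=350

Final balance of travel: 700

Answer: 700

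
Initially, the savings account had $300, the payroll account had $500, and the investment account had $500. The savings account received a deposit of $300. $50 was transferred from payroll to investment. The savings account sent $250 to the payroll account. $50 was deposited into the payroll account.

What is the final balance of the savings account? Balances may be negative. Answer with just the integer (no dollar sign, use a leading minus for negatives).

Tracking account balances step by step:
Start: savings=300, payroll=500, investment=500
Event 1 (deposit 300 to savings): savings: 300 + 300 = 600. Balances: savings=600, payroll=500, investment=500
Event 2 (transfer 50 payroll -> investment): payroll: 500 - 50 = 450, investment: 500 + 50 = 550. Balances: savings=600, payroll=450, investment=550
Event 3 (transfer 250 savings -> payroll): savings: 600 - 250 = 350, payroll: 450 + 250 = 700. Balances: savings=350, payroll=700, investment=550
Event 4 (deposit 50 to payroll): payroll: 700 + 50 = 750. Balances: savings=350, payroll=750, investment=550

Final balance of savings: 350

Answer: 350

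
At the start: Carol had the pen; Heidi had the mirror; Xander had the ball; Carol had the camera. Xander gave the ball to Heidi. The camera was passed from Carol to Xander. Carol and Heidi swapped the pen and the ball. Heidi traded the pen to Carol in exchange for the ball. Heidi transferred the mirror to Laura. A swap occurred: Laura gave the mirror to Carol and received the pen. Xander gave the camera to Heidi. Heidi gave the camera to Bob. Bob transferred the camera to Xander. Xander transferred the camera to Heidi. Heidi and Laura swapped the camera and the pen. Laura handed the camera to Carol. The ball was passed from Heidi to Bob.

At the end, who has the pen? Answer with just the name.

Tracking all object holders:
Start: pen:Carol, mirror:Heidi, ball:Xander, camera:Carol
Event 1 (give ball: Xander -> Heidi). State: pen:Carol, mirror:Heidi, ball:Heidi, camera:Carol
Event 2 (give camera: Carol -> Xander). State: pen:Carol, mirror:Heidi, ball:Heidi, camera:Xander
Event 3 (swap pen<->ball: now pen:Heidi, ball:Carol). State: pen:Heidi, mirror:Heidi, ball:Carol, camera:Xander
Event 4 (swap pen<->ball: now pen:Carol, ball:Heidi). State: pen:Carol, mirror:Heidi, ball:Heidi, camera:Xander
Event 5 (give mirror: Heidi -> Laura). State: pen:Carol, mirror:Laura, ball:Heidi, camera:Xander
Event 6 (swap mirror<->pen: now mirror:Carol, pen:Laura). State: pen:Laura, mirror:Carol, ball:Heidi, camera:Xander
Event 7 (give camera: Xander -> Heidi). State: pen:Laura, mirror:Carol, ball:Heidi, camera:Heidi
Event 8 (give camera: Heidi -> Bob). State: pen:Laura, mirror:Carol, ball:Heidi, camera:Bob
Event 9 (give camera: Bob -> Xander). State: pen:Laura, mirror:Carol, ball:Heidi, camera:Xander
Event 10 (give camera: Xander -> Heidi). State: pen:Laura, mirror:Carol, ball:Heidi, camera:Heidi
Event 11 (swap camera<->pen: now camera:Laura, pen:Heidi). State: pen:Heidi, mirror:Carol, ball:Heidi, camera:Laura
Event 12 (give camera: Laura -> Carol). State: pen:Heidi, mirror:Carol, ball:Heidi, camera:Carol
Event 13 (give ball: Heidi -> Bob). State: pen:Heidi, mirror:Carol, ball:Bob, camera:Carol

Final state: pen:Heidi, mirror:Carol, ball:Bob, camera:Carol
The pen is held by Heidi.

Answer: Heidi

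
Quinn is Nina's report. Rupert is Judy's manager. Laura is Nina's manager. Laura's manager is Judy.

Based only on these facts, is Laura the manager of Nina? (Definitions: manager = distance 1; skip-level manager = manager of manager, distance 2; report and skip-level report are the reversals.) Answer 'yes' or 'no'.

Reconstructing the manager chain from the given facts:
  Rupert -> Judy -> Laura -> Nina -> Quinn
(each arrow means 'manager of the next')
Positions in the chain (0 = top):
  position of Rupert: 0
  position of Judy: 1
  position of Laura: 2
  position of Nina: 3
  position of Quinn: 4

Laura is at position 2, Nina is at position 3; signed distance (j - i) = 1.
'manager' requires j - i = 1. Actual distance is 1, so the relation HOLDS.

Answer: yes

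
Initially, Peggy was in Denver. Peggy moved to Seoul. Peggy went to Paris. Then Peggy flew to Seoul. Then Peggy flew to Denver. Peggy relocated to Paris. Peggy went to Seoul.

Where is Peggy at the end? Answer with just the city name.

Tracking Peggy's location:
Start: Peggy is in Denver.
After move 1: Denver -> Seoul. Peggy is in Seoul.
After move 2: Seoul -> Paris. Peggy is in Paris.
After move 3: Paris -> Seoul. Peggy is in Seoul.
After move 4: Seoul -> Denver. Peggy is in Denver.
After move 5: Denver -> Paris. Peggy is in Paris.
After move 6: Paris -> Seoul. Peggy is in Seoul.

Answer: Seoul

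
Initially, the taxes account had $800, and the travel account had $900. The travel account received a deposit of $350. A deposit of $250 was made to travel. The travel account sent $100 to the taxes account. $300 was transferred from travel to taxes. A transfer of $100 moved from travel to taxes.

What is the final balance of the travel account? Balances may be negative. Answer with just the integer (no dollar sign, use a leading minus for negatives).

Tracking account balances step by step:
Start: taxes=800, travel=900
Event 1 (deposit 350 to travel): travel: 900 + 350 = 1250. Balances: taxes=800, travel=1250
Event 2 (deposit 250 to travel): travel: 1250 + 250 = 1500. Balances: taxes=800, travel=1500
Event 3 (transfer 100 travel -> taxes): travel: 1500 - 100 = 1400, taxes: 800 + 100 = 900. Balances: taxes=900, travel=1400
Event 4 (transfer 300 travel -> taxes): travel: 1400 - 300 = 1100, taxes: 900 + 300 = 1200. Balances: taxes=1200, travel=1100
Event 5 (transfer 100 travel -> taxes): travel: 1100 - 100 = 1000, taxes: 1200 + 100 = 1300. Balances: taxes=1300, travel=1000

Final balance of travel: 1000

Answer: 1000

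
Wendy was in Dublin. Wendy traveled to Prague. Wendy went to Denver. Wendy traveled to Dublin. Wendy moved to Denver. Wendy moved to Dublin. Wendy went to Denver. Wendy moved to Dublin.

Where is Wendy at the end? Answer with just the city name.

Tracking Wendy's location:
Start: Wendy is in Dublin.
After move 1: Dublin -> Prague. Wendy is in Prague.
After move 2: Prague -> Denver. Wendy is in Denver.
After move 3: Denver -> Dublin. Wendy is in Dublin.
After move 4: Dublin -> Denver. Wendy is in Denver.
After move 5: Denver -> Dublin. Wendy is in Dublin.
After move 6: Dublin -> Denver. Wendy is in Denver.
After move 7: Denver -> Dublin. Wendy is in Dublin.

Answer: Dublin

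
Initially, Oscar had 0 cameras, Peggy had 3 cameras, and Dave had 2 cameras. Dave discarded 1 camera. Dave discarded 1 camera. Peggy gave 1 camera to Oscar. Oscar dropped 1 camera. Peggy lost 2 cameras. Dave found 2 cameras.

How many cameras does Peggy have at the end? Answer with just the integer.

Answer: 0

Derivation:
Tracking counts step by step:
Start: Oscar=0, Peggy=3, Dave=2
Event 1 (Dave -1): Dave: 2 -> 1. State: Oscar=0, Peggy=3, Dave=1
Event 2 (Dave -1): Dave: 1 -> 0. State: Oscar=0, Peggy=3, Dave=0
Event 3 (Peggy -> Oscar, 1): Peggy: 3 -> 2, Oscar: 0 -> 1. State: Oscar=1, Peggy=2, Dave=0
Event 4 (Oscar -1): Oscar: 1 -> 0. State: Oscar=0, Peggy=2, Dave=0
Event 5 (Peggy -2): Peggy: 2 -> 0. State: Oscar=0, Peggy=0, Dave=0
Event 6 (Dave +2): Dave: 0 -> 2. State: Oscar=0, Peggy=0, Dave=2

Peggy's final count: 0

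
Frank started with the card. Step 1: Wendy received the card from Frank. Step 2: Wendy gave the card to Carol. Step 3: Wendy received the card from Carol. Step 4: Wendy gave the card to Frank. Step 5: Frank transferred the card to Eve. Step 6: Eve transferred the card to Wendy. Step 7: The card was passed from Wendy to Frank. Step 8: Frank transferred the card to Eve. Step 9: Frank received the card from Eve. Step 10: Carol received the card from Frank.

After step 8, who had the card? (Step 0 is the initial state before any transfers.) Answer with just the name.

Answer: Eve

Derivation:
Tracking the card holder through step 8:
After step 0 (start): Frank
After step 1: Wendy
After step 2: Carol
After step 3: Wendy
After step 4: Frank
After step 5: Eve
After step 6: Wendy
After step 7: Frank
After step 8: Eve

At step 8, the holder is Eve.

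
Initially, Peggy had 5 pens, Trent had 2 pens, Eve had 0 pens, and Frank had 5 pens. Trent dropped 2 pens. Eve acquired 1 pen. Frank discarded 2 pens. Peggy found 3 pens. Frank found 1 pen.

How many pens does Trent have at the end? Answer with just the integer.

Tracking counts step by step:
Start: Peggy=5, Trent=2, Eve=0, Frank=5
Event 1 (Trent -2): Trent: 2 -> 0. State: Peggy=5, Trent=0, Eve=0, Frank=5
Event 2 (Eve +1): Eve: 0 -> 1. State: Peggy=5, Trent=0, Eve=1, Frank=5
Event 3 (Frank -2): Frank: 5 -> 3. State: Peggy=5, Trent=0, Eve=1, Frank=3
Event 4 (Peggy +3): Peggy: 5 -> 8. State: Peggy=8, Trent=0, Eve=1, Frank=3
Event 5 (Frank +1): Frank: 3 -> 4. State: Peggy=8, Trent=0, Eve=1, Frank=4

Trent's final count: 0

Answer: 0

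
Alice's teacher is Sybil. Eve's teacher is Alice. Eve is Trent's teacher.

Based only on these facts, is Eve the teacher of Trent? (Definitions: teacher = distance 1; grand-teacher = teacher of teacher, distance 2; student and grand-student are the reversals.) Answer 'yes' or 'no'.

Reconstructing the teacher chain from the given facts:
  Sybil -> Alice -> Eve -> Trent
(each arrow means 'teacher of the next')
Positions in the chain (0 = top):
  position of Sybil: 0
  position of Alice: 1
  position of Eve: 2
  position of Trent: 3

Eve is at position 2, Trent is at position 3; signed distance (j - i) = 1.
'teacher' requires j - i = 1. Actual distance is 1, so the relation HOLDS.

Answer: yes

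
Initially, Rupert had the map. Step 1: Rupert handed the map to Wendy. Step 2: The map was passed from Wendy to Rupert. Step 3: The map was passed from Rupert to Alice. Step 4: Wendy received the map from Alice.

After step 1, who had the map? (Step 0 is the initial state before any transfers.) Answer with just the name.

Answer: Wendy

Derivation:
Tracking the map holder through step 1:
After step 0 (start): Rupert
After step 1: Wendy

At step 1, the holder is Wendy.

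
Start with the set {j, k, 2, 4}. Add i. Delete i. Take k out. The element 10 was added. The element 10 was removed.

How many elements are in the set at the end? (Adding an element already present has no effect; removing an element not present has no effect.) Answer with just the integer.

Answer: 3

Derivation:
Tracking the set through each operation:
Start: {2, 4, j, k}
Event 1 (add i): added. Set: {2, 4, i, j, k}
Event 2 (remove i): removed. Set: {2, 4, j, k}
Event 3 (remove k): removed. Set: {2, 4, j}
Event 4 (add 10): added. Set: {10, 2, 4, j}
Event 5 (remove 10): removed. Set: {2, 4, j}

Final set: {2, 4, j} (size 3)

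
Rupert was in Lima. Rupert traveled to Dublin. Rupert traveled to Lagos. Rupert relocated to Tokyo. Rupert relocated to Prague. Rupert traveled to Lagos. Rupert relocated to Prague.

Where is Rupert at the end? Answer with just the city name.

Tracking Rupert's location:
Start: Rupert is in Lima.
After move 1: Lima -> Dublin. Rupert is in Dublin.
After move 2: Dublin -> Lagos. Rupert is in Lagos.
After move 3: Lagos -> Tokyo. Rupert is in Tokyo.
After move 4: Tokyo -> Prague. Rupert is in Prague.
After move 5: Prague -> Lagos. Rupert is in Lagos.
After move 6: Lagos -> Prague. Rupert is in Prague.

Answer: Prague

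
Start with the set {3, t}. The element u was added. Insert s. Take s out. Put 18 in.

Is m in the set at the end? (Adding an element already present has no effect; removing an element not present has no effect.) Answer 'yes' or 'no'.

Answer: no

Derivation:
Tracking the set through each operation:
Start: {3, t}
Event 1 (add u): added. Set: {3, t, u}
Event 2 (add s): added. Set: {3, s, t, u}
Event 3 (remove s): removed. Set: {3, t, u}
Event 4 (add 18): added. Set: {18, 3, t, u}

Final set: {18, 3, t, u} (size 4)
m is NOT in the final set.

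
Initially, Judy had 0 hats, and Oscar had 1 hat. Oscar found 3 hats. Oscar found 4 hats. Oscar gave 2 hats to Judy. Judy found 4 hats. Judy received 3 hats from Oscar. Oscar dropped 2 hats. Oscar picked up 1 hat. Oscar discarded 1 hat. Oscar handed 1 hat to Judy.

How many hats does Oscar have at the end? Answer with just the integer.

Answer: 0

Derivation:
Tracking counts step by step:
Start: Judy=0, Oscar=1
Event 1 (Oscar +3): Oscar: 1 -> 4. State: Judy=0, Oscar=4
Event 2 (Oscar +4): Oscar: 4 -> 8. State: Judy=0, Oscar=8
Event 3 (Oscar -> Judy, 2): Oscar: 8 -> 6, Judy: 0 -> 2. State: Judy=2, Oscar=6
Event 4 (Judy +4): Judy: 2 -> 6. State: Judy=6, Oscar=6
Event 5 (Oscar -> Judy, 3): Oscar: 6 -> 3, Judy: 6 -> 9. State: Judy=9, Oscar=3
Event 6 (Oscar -2): Oscar: 3 -> 1. State: Judy=9, Oscar=1
Event 7 (Oscar +1): Oscar: 1 -> 2. State: Judy=9, Oscar=2
Event 8 (Oscar -1): Oscar: 2 -> 1. State: Judy=9, Oscar=1
Event 9 (Oscar -> Judy, 1): Oscar: 1 -> 0, Judy: 9 -> 10. State: Judy=10, Oscar=0

Oscar's final count: 0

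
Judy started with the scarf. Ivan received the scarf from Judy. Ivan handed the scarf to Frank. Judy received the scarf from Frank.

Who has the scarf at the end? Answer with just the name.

Answer: Judy

Derivation:
Tracking the scarf through each event:
Start: Judy has the scarf.
After event 1: Ivan has the scarf.
After event 2: Frank has the scarf.
After event 3: Judy has the scarf.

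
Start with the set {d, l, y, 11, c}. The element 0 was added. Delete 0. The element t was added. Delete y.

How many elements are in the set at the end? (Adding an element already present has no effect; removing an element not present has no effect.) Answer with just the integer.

Answer: 5

Derivation:
Tracking the set through each operation:
Start: {11, c, d, l, y}
Event 1 (add 0): added. Set: {0, 11, c, d, l, y}
Event 2 (remove 0): removed. Set: {11, c, d, l, y}
Event 3 (add t): added. Set: {11, c, d, l, t, y}
Event 4 (remove y): removed. Set: {11, c, d, l, t}

Final set: {11, c, d, l, t} (size 5)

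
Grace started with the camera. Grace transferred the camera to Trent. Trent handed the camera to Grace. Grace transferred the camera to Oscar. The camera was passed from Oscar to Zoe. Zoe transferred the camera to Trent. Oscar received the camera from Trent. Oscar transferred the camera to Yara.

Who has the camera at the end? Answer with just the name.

Tracking the camera through each event:
Start: Grace has the camera.
After event 1: Trent has the camera.
After event 2: Grace has the camera.
After event 3: Oscar has the camera.
After event 4: Zoe has the camera.
After event 5: Trent has the camera.
After event 6: Oscar has the camera.
After event 7: Yara has the camera.

Answer: Yara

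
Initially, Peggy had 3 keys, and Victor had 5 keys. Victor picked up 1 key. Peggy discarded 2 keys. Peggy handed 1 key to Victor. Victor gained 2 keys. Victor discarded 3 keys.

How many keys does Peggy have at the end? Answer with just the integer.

Answer: 0

Derivation:
Tracking counts step by step:
Start: Peggy=3, Victor=5
Event 1 (Victor +1): Victor: 5 -> 6. State: Peggy=3, Victor=6
Event 2 (Peggy -2): Peggy: 3 -> 1. State: Peggy=1, Victor=6
Event 3 (Peggy -> Victor, 1): Peggy: 1 -> 0, Victor: 6 -> 7. State: Peggy=0, Victor=7
Event 4 (Victor +2): Victor: 7 -> 9. State: Peggy=0, Victor=9
Event 5 (Victor -3): Victor: 9 -> 6. State: Peggy=0, Victor=6

Peggy's final count: 0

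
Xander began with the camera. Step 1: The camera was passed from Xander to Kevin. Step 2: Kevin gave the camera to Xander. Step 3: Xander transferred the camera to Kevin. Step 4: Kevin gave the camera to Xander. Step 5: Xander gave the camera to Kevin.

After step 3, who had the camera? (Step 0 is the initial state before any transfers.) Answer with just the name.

Answer: Kevin

Derivation:
Tracking the camera holder through step 3:
After step 0 (start): Xander
After step 1: Kevin
After step 2: Xander
After step 3: Kevin

At step 3, the holder is Kevin.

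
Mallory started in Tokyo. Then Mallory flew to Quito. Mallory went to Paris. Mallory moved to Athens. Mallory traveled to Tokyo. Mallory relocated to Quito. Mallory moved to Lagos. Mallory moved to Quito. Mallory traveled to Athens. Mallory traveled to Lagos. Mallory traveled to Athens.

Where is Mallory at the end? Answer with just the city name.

Tracking Mallory's location:
Start: Mallory is in Tokyo.
After move 1: Tokyo -> Quito. Mallory is in Quito.
After move 2: Quito -> Paris. Mallory is in Paris.
After move 3: Paris -> Athens. Mallory is in Athens.
After move 4: Athens -> Tokyo. Mallory is in Tokyo.
After move 5: Tokyo -> Quito. Mallory is in Quito.
After move 6: Quito -> Lagos. Mallory is in Lagos.
After move 7: Lagos -> Quito. Mallory is in Quito.
After move 8: Quito -> Athens. Mallory is in Athens.
After move 9: Athens -> Lagos. Mallory is in Lagos.
After move 10: Lagos -> Athens. Mallory is in Athens.

Answer: Athens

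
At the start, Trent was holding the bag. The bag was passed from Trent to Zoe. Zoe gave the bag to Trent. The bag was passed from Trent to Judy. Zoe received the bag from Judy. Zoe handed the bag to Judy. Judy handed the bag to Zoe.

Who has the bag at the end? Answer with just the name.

Tracking the bag through each event:
Start: Trent has the bag.
After event 1: Zoe has the bag.
After event 2: Trent has the bag.
After event 3: Judy has the bag.
After event 4: Zoe has the bag.
After event 5: Judy has the bag.
After event 6: Zoe has the bag.

Answer: Zoe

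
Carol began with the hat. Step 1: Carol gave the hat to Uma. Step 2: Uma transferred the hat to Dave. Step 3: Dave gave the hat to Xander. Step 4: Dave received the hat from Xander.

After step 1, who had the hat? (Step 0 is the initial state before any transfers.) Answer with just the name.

Tracking the hat holder through step 1:
After step 0 (start): Carol
After step 1: Uma

At step 1, the holder is Uma.

Answer: Uma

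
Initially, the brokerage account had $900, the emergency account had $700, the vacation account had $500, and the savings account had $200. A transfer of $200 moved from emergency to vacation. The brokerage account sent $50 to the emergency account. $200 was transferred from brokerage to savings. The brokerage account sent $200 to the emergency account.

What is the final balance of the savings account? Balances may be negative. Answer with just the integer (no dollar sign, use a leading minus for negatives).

Answer: 400

Derivation:
Tracking account balances step by step:
Start: brokerage=900, emergency=700, vacation=500, savings=200
Event 1 (transfer 200 emergency -> vacation): emergency: 700 - 200 = 500, vacation: 500 + 200 = 700. Balances: brokerage=900, emergency=500, vacation=700, savings=200
Event 2 (transfer 50 brokerage -> emergency): brokerage: 900 - 50 = 850, emergency: 500 + 50 = 550. Balances: brokerage=850, emergency=550, vacation=700, savings=200
Event 3 (transfer 200 brokerage -> savings): brokerage: 850 - 200 = 650, savings: 200 + 200 = 400. Balances: brokerage=650, emergency=550, vacation=700, savings=400
Event 4 (transfer 200 brokerage -> emergency): brokerage: 650 - 200 = 450, emergency: 550 + 200 = 750. Balances: brokerage=450, emergency=750, vacation=700, savings=400

Final balance of savings: 400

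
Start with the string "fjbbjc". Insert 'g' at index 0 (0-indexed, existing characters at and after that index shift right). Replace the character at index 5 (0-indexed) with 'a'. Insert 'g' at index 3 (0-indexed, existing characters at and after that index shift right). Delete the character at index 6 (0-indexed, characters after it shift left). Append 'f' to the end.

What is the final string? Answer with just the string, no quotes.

Answer: gfjgbbcf

Derivation:
Applying each edit step by step:
Start: "fjbbjc"
Op 1 (insert 'g' at idx 0): "fjbbjc" -> "gfjbbjc"
Op 2 (replace idx 5: 'j' -> 'a'): "gfjbbjc" -> "gfjbbac"
Op 3 (insert 'g' at idx 3): "gfjbbac" -> "gfjgbbac"
Op 4 (delete idx 6 = 'a'): "gfjgbbac" -> "gfjgbbc"
Op 5 (append 'f'): "gfjgbbc" -> "gfjgbbcf"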